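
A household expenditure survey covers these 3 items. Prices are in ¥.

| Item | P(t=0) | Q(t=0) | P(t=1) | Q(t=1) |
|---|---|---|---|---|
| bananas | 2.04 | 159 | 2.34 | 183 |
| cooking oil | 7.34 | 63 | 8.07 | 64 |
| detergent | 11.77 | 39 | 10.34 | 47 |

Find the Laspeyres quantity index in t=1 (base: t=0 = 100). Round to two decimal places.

Laspeyres quantity index uses base-period prices as weights.
ΣP(t=0)·Q(t=1) = 2.04×183 + 7.34×64 + 11.77×47 = 373.32 + 469.76 + 553.19 = 1396.27
ΣP(t=0)·Q(t=0) = 2.04×159 + 7.34×63 + 11.77×39 = 324.36 + 462.42 + 459.03 = 1245.81
Index = 1396.27 / 1245.81 × 100 = 112.0773

112.08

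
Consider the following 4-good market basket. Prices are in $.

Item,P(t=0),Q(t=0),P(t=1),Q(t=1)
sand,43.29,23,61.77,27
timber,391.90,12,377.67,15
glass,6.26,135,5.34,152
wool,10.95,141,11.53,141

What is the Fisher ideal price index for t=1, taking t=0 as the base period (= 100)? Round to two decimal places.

Laspeyres component (base-period weights):
ΣP(t=1)Q(t=0) = 61.77×23 + 377.67×12 + 5.34×135 + 11.53×141 = 1420.71 + 4532.04 + 720.9 + 1625.73 = 8299.38
ΣP(t=0)Q(t=0) = 43.29×23 + 391.90×12 + 6.26×135 + 10.95×141 = 995.67 + 4702.8 + 845.1 + 1543.95 = 8087.52
L = 8299.38 / 8087.52 × 100 = 102.6196
Paasche component (current-period weights):
ΣP(t=1)Q(t=1) = 61.77×27 + 377.67×15 + 5.34×152 + 11.53×141 = 1667.79 + 5665.05 + 811.68 + 1625.73 = 9770.25
ΣP(t=0)Q(t=1) = 43.29×27 + 391.90×15 + 6.26×152 + 10.95×141 = 1168.83 + 5878.5 + 951.52 + 1543.95 = 9542.8
P = 9770.25 / 9542.8 × 100 = 102.3835
Fisher = √(L × P) = √(102.6196 × 102.3835) = 102.5015

102.50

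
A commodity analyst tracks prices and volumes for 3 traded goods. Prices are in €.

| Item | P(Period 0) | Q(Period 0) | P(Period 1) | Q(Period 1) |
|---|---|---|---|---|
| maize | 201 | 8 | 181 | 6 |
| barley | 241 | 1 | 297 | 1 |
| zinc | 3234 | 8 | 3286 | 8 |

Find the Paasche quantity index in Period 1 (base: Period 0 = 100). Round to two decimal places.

98.71

Paasche quantity index uses current-period prices as weights.
ΣP(Period 1)·Q(Period 1) = 181×6 + 297×1 + 3286×8 = 1086 + 297 + 26288 = 27671
ΣP(Period 1)·Q(Period 0) = 181×8 + 297×1 + 3286×8 = 1448 + 297 + 26288 = 28033
Index = 27671 / 28033 × 100 = 98.7087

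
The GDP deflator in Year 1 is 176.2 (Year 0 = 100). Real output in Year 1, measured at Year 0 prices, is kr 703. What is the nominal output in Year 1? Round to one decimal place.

Nominal = Real × (Index/100) = 703 × (176.2/100)
        = 703 × 1.762 = 1238.6860

1238.7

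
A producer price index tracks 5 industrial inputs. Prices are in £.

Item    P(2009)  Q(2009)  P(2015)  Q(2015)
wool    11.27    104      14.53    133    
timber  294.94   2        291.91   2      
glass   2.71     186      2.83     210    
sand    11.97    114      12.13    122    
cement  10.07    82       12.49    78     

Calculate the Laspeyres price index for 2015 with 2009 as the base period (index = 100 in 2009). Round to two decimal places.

Laspeyres price index uses base-period quantities as weights.
ΣP(2015)·Q(2009) = 14.53×104 + 291.91×2 + 2.83×186 + 12.13×114 + 12.49×82 = 1511.12 + 583.82 + 526.38 + 1382.82 + 1024.18 = 5028.32
ΣP(2009)·Q(2009) = 11.27×104 + 294.94×2 + 2.71×186 + 11.97×114 + 10.07×82 = 1172.08 + 589.88 + 504.06 + 1364.58 + 825.74 = 4456.34
Index = 5028.32 / 4456.34 × 100 = 112.8352

112.84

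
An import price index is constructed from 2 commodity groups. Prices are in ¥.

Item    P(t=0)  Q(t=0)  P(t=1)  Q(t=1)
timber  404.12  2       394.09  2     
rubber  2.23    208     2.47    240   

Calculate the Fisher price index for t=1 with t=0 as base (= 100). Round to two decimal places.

102.57

Laspeyres component (base-period weights):
ΣP(t=1)Q(t=0) = 394.09×2 + 2.47×208 = 788.18 + 513.76 = 1301.94
ΣP(t=0)Q(t=0) = 404.12×2 + 2.23×208 = 808.24 + 463.84 = 1272.08
L = 1301.94 / 1272.08 × 100 = 102.3473
Paasche component (current-period weights):
ΣP(t=1)Q(t=1) = 394.09×2 + 2.47×240 = 788.18 + 592.8 = 1380.98
ΣP(t=0)Q(t=1) = 404.12×2 + 2.23×240 = 808.24 + 535.2 = 1343.44
P = 1380.98 / 1343.44 × 100 = 102.7943
Fisher = √(L × P) = √(102.3473 × 102.7943) = 102.5706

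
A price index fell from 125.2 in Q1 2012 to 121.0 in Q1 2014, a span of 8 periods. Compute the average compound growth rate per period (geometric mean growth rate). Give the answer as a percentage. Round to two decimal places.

Growth factor = (121.0/125.2)^(1/8) = (0.966454)^(1/8) = 0.995744
Growth rate = 0.995744 − 1 = -0.004256 = -0.4256%

-0.43%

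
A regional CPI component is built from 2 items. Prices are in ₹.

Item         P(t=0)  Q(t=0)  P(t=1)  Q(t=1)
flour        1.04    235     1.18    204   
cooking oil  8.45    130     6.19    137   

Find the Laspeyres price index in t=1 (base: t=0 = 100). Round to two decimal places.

80.57

Laspeyres price index uses base-period quantities as weights.
ΣP(t=1)·Q(t=0) = 1.18×235 + 6.19×130 = 277.3 + 804.7 = 1082
ΣP(t=0)·Q(t=0) = 1.04×235 + 8.45×130 = 244.4 + 1098.5 = 1342.9
Index = 1082 / 1342.9 × 100 = 80.5719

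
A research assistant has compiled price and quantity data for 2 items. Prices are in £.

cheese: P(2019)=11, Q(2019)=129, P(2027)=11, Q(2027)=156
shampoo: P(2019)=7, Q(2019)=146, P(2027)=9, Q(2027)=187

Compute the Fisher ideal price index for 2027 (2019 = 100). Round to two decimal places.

112.16

Laspeyres component (base-period weights):
ΣP(2027)Q(2019) = 11×129 + 9×146 = 1419 + 1314 = 2733
ΣP(2019)Q(2019) = 11×129 + 7×146 = 1419 + 1022 = 2441
L = 2733 / 2441 × 100 = 111.9623
Paasche component (current-period weights):
ΣP(2027)Q(2027) = 11×156 + 9×187 = 1716 + 1683 = 3399
ΣP(2019)Q(2027) = 11×156 + 7×187 = 1716 + 1309 = 3025
P = 3399 / 3025 × 100 = 112.3636
Fisher = √(L × P) = √(111.9623 × 112.3636) = 112.1628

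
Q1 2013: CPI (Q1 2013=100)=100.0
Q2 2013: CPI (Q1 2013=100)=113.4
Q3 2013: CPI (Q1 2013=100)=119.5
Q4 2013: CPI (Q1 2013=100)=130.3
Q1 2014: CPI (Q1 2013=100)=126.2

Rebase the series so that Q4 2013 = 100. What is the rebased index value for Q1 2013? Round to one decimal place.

76.7

Rebased(Q1 2013) = 100.0 / 130.3 × 100 = 76.7460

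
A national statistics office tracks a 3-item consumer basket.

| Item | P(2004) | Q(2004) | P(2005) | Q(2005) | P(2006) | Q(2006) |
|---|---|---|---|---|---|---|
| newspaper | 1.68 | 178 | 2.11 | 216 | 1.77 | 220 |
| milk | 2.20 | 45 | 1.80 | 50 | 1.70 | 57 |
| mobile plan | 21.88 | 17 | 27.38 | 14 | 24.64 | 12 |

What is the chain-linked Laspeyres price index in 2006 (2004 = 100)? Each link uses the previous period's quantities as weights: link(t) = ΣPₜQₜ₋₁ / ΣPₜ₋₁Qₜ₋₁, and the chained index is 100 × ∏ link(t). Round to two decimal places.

104.69

Link 2004→2005:
ΣP(2005)Q(2004) = 2.11×178 + 1.80×45 + 27.38×17 = 375.58 + 81 + 465.46 = 922.04
ΣP(2004)Q(2004) = 1.68×178 + 2.20×45 + 21.88×17 = 299.04 + 99 + 371.96 = 770
link = 922.04/770 = 1.197455
Link 2005→2006:
ΣP(2006)Q(2005) = 1.77×216 + 1.70×50 + 24.64×14 = 382.32 + 85 + 344.96 = 812.28
ΣP(2005)Q(2005) = 2.11×216 + 1.80×50 + 27.38×14 = 455.76 + 90 + 383.32 = 929.08
link = 812.28/929.08 = 0.874284
Chained index = 100 × 1.197455 × 0.874284 = 104.6916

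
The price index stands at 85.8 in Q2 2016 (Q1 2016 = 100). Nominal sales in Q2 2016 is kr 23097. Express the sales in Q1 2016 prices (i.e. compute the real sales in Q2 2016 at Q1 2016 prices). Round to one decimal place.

26919.6

Real = Nominal ÷ (Index/100) = 23097 ÷ (85.8/100)
     = 23097 ÷ 0.858 = 26919.5804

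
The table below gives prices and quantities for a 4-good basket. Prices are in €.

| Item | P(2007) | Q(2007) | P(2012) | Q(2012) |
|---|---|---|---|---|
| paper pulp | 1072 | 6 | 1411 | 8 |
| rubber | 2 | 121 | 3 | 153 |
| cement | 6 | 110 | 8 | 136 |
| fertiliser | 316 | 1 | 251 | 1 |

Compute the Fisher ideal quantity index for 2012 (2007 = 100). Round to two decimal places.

Laspeyres component (base-period weights):
ΣP(2007)Q(2012) = 1072×8 + 2×153 + 6×136 + 316×1 = 8576 + 306 + 816 + 316 = 10014
ΣP(2007)Q(2007) = 1072×6 + 2×121 + 6×110 + 316×1 = 6432 + 242 + 660 + 316 = 7650
L = 10014 / 7650 × 100 = 130.9020
Paasche component (current-period weights):
ΣP(2012)Q(2012) = 1411×8 + 3×153 + 8×136 + 251×1 = 11288 + 459 + 1088 + 251 = 13086
ΣP(2012)Q(2007) = 1411×6 + 3×121 + 8×110 + 251×1 = 8466 + 363 + 880 + 251 = 9960
P = 13086 / 9960 × 100 = 131.3855
Fisher = √(L × P) = √(130.9020 × 131.3855) = 131.1435

131.14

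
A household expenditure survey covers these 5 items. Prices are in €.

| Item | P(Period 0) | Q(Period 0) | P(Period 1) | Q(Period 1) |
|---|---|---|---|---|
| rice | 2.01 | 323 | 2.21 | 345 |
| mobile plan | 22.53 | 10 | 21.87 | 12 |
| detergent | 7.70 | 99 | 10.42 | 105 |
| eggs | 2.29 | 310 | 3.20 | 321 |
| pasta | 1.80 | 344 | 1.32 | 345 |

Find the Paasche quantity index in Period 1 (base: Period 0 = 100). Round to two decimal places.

105.61

Paasche quantity index uses current-period prices as weights.
ΣP(Period 1)·Q(Period 1) = 2.21×345 + 21.87×12 + 10.42×105 + 3.20×321 + 1.32×345 = 762.45 + 262.44 + 1094.1 + 1027.2 + 455.4 = 3601.59
ΣP(Period 1)·Q(Period 0) = 2.21×323 + 21.87×10 + 10.42×99 + 3.20×310 + 1.32×344 = 713.83 + 218.7 + 1031.58 + 992 + 454.08 = 3410.19
Index = 3601.59 / 3410.19 × 100 = 105.6126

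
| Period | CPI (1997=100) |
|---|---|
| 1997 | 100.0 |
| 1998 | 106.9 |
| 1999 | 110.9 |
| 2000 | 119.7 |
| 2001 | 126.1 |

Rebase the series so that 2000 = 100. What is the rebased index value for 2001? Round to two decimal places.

Rebased(2001) = 126.1 / 119.7 × 100 = 105.3467

105.35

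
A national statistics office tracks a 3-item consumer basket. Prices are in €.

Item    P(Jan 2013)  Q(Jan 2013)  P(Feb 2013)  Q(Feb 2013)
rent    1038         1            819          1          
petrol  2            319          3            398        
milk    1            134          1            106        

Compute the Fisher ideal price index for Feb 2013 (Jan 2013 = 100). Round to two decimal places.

Laspeyres component (base-period weights):
ΣP(Feb 2013)Q(Jan 2013) = 819×1 + 3×319 + 1×134 = 819 + 957 + 134 = 1910
ΣP(Jan 2013)Q(Jan 2013) = 1038×1 + 2×319 + 1×134 = 1038 + 638 + 134 = 1810
L = 1910 / 1810 × 100 = 105.5249
Paasche component (current-period weights):
ΣP(Feb 2013)Q(Feb 2013) = 819×1 + 3×398 + 1×106 = 819 + 1194 + 106 = 2119
ΣP(Jan 2013)Q(Feb 2013) = 1038×1 + 2×398 + 1×106 = 1038 + 796 + 106 = 1940
P = 2119 / 1940 × 100 = 109.2268
Fisher = √(L × P) = √(105.5249 × 109.2268) = 107.3599

107.36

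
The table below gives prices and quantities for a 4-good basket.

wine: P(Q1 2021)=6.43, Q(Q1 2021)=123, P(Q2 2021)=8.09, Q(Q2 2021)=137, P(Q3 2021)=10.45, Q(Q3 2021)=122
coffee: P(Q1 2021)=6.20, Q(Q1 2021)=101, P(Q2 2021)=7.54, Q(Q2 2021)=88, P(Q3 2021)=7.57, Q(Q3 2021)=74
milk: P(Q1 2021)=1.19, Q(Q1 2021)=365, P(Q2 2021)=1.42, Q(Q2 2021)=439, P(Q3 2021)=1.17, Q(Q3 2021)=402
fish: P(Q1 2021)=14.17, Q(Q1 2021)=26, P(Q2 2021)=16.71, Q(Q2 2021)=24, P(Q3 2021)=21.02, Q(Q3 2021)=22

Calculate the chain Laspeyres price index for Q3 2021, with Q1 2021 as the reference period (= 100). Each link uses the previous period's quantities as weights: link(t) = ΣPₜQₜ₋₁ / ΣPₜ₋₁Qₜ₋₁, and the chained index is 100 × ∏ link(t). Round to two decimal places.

136.00

Link Q1 2021→Q2 2021:
ΣP(Q2 2021)Q(Q1 2021) = 8.09×123 + 7.54×101 + 1.42×365 + 16.71×26 = 995.07 + 761.54 + 518.3 + 434.46 = 2709.37
ΣP(Q1 2021)Q(Q1 2021) = 6.43×123 + 6.20×101 + 1.19×365 + 14.17×26 = 790.89 + 626.2 + 434.35 + 368.42 = 2219.86
link = 2709.37/2219.86 = 1.220514
Link Q2 2021→Q3 2021:
ΣP(Q3 2021)Q(Q2 2021) = 10.45×137 + 7.57×88 + 1.17×439 + 21.02×24 = 1431.65 + 666.16 + 513.63 + 504.48 = 3115.92
ΣP(Q2 2021)Q(Q2 2021) = 8.09×137 + 7.54×88 + 1.42×439 + 16.71×24 = 1108.33 + 663.52 + 623.38 + 401.04 = 2796.27
link = 3115.92/2796.27 = 1.114313
Chained index = 100 × 1.220514 × 1.114313 = 136.0035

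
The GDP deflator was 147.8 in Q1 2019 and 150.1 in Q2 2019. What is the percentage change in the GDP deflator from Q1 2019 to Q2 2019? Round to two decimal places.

Change = (150.1 − 147.8) / 147.8 × 100
       = 2.3 / 147.8 × 100 = 1.5562%

1.56%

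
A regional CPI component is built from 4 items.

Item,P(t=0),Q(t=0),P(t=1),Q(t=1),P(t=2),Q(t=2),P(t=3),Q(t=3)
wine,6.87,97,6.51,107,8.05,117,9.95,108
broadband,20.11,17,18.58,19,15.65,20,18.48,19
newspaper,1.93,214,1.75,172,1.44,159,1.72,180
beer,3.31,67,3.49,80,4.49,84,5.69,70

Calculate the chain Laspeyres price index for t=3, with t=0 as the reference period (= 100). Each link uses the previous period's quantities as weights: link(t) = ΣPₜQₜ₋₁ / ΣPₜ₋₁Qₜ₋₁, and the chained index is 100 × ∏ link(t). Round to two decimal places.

Link t=0→t=1:
ΣP(t=1)Q(t=0) = 6.51×97 + 18.58×17 + 1.75×214 + 3.49×67 = 631.47 + 315.86 + 374.5 + 233.83 = 1555.66
ΣP(t=0)Q(t=0) = 6.87×97 + 20.11×17 + 1.93×214 + 3.31×67 = 666.39 + 341.87 + 413.02 + 221.77 = 1643.05
link = 1555.66/1643.05 = 0.946812
Link t=1→t=2:
ΣP(t=2)Q(t=1) = 8.05×107 + 15.65×19 + 1.44×172 + 4.49×80 = 861.35 + 297.35 + 247.68 + 359.2 = 1765.58
ΣP(t=1)Q(t=1) = 6.51×107 + 18.58×19 + 1.75×172 + 3.49×80 = 696.57 + 353.02 + 301 + 279.2 = 1629.79
link = 1765.58/1629.79 = 1.083317
Link t=2→t=3:
ΣP(t=3)Q(t=2) = 9.95×117 + 18.48×20 + 1.72×159 + 5.69×84 = 1164.15 + 369.6 + 273.48 + 477.96 = 2285.19
ΣP(t=2)Q(t=2) = 8.05×117 + 15.65×20 + 1.44×159 + 4.49×84 = 941.85 + 313 + 228.96 + 377.16 = 1860.97
link = 2285.19/1860.97 = 1.227956
Chained index = 100 × 0.946812 × 1.083317 × 1.227956 = 125.9513

125.95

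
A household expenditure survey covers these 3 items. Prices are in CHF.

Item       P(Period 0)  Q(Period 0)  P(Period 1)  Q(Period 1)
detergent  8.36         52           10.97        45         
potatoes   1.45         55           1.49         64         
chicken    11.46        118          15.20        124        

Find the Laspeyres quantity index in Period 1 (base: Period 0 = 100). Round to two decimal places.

Laspeyres quantity index uses base-period prices as weights.
ΣP(Period 0)·Q(Period 1) = 8.36×45 + 1.45×64 + 11.46×124 = 376.2 + 92.8 + 1421.04 = 1890.04
ΣP(Period 0)·Q(Period 0) = 8.36×52 + 1.45×55 + 11.46×118 = 434.72 + 79.75 + 1352.28 = 1866.75
Index = 1890.04 / 1866.75 × 100 = 101.2476

101.25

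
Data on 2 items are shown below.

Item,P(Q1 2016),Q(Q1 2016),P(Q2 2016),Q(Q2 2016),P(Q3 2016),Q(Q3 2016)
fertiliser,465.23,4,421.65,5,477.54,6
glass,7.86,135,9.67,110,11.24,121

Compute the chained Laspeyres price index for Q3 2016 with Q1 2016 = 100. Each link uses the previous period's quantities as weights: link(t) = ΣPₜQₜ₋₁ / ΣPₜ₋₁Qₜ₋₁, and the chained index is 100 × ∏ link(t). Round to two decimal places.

116.99

Link Q1 2016→Q2 2016:
ΣP(Q2 2016)Q(Q1 2016) = 421.65×4 + 9.67×135 = 1686.6 + 1305.45 = 2992.05
ΣP(Q1 2016)Q(Q1 2016) = 465.23×4 + 7.86×135 = 1860.92 + 1061.1 = 2922.02
link = 2992.05/2922.02 = 1.023966
Link Q2 2016→Q3 2016:
ΣP(Q3 2016)Q(Q2 2016) = 477.54×5 + 11.24×110 = 2387.7 + 1236.4 = 3624.1
ΣP(Q2 2016)Q(Q2 2016) = 421.65×5 + 9.67×110 = 2108.25 + 1063.7 = 3171.95
link = 3624.1/3171.95 = 1.142546
Chained index = 100 × 1.023966 × 1.142546 = 116.9929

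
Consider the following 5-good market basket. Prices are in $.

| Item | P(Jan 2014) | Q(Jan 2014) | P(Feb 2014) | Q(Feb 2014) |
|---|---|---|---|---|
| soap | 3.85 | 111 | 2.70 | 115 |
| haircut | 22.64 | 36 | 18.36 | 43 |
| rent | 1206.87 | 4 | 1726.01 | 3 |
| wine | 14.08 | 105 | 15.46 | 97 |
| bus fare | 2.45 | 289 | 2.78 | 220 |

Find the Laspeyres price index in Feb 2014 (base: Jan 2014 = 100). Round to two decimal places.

124.65

Laspeyres price index uses base-period quantities as weights.
ΣP(Feb 2014)·Q(Jan 2014) = 2.70×111 + 18.36×36 + 1726.01×4 + 15.46×105 + 2.78×289 = 299.7 + 660.96 + 6904.04 + 1623.3 + 803.42 = 10291.42
ΣP(Jan 2014)·Q(Jan 2014) = 3.85×111 + 22.64×36 + 1206.87×4 + 14.08×105 + 2.45×289 = 427.35 + 815.04 + 4827.48 + 1478.4 + 708.05 = 8256.32
Index = 10291.42 / 8256.32 × 100 = 124.6490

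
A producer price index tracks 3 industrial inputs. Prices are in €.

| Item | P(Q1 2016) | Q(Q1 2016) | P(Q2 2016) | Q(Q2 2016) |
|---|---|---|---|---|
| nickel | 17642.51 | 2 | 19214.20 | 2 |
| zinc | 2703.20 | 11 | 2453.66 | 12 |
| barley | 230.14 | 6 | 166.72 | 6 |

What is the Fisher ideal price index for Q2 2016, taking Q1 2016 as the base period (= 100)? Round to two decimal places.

99.85

Laspeyres component (base-period weights):
ΣP(Q2 2016)Q(Q1 2016) = 19214.20×2 + 2453.66×11 + 166.72×6 = 38428.4 + 26990.26 + 1000.32 = 66418.98
ΣP(Q1 2016)Q(Q1 2016) = 17642.51×2 + 2703.20×11 + 230.14×6 = 35285.02 + 29735.2 + 1380.84 = 66401.06
L = 66418.98 / 66401.06 × 100 = 100.0270
Paasche component (current-period weights):
ΣP(Q2 2016)Q(Q2 2016) = 19214.20×2 + 2453.66×12 + 166.72×6 = 38428.4 + 29443.92 + 1000.32 = 68872.64
ΣP(Q1 2016)Q(Q2 2016) = 17642.51×2 + 2703.20×12 + 230.14×6 = 35285.02 + 32438.4 + 1380.84 = 69104.26
P = 68872.64 / 69104.26 × 100 = 99.6648
Fisher = √(L × P) = √(100.0270 × 99.6648) = 99.8457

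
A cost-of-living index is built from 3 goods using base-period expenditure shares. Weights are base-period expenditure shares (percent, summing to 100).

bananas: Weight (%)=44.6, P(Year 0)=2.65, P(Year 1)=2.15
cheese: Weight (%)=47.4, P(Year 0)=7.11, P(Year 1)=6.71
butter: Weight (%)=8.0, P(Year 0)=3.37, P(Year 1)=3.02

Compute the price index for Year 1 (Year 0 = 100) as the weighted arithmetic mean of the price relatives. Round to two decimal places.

88.09

bananas: 44.6 × (2.15/2.65) = 44.6 × 0.811321 = 36.1849
cheese: 47.4 × (6.71/7.11) = 47.4 × 0.943741 = 44.7333
butter: 8.0 × (3.02/3.37) = 8.0 × 0.896142 = 7.1691
Index = Σ wᵢ·(p₁ᵢ/p₀ᵢ) = 36.1849 + 44.7333 + 7.1691 = 88.0874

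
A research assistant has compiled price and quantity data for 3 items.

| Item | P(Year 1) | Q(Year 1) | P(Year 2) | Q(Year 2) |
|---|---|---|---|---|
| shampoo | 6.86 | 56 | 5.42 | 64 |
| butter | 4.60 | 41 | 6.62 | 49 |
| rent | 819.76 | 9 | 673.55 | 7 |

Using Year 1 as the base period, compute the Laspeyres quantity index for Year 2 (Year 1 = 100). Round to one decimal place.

Laspeyres quantity index uses base-period prices as weights.
ΣP(Year 1)·Q(Year 2) = 6.86×64 + 4.60×49 + 819.76×7 = 439.04 + 225.4 + 5738.32 = 6402.76
ΣP(Year 1)·Q(Year 1) = 6.86×56 + 4.60×41 + 819.76×9 = 384.16 + 188.6 + 7377.84 = 7950.6
Index = 6402.76 / 7950.6 × 100 = 80.5318

80.5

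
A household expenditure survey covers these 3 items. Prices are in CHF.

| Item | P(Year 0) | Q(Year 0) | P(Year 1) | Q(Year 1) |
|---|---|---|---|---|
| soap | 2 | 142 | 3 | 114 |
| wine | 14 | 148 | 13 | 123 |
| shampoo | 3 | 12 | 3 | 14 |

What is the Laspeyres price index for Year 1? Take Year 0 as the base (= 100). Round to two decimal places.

Laspeyres price index uses base-period quantities as weights.
ΣP(Year 1)·Q(Year 0) = 3×142 + 13×148 + 3×12 = 426 + 1924 + 36 = 2386
ΣP(Year 0)·Q(Year 0) = 2×142 + 14×148 + 3×12 = 284 + 2072 + 36 = 2392
Index = 2386 / 2392 × 100 = 99.7492

99.75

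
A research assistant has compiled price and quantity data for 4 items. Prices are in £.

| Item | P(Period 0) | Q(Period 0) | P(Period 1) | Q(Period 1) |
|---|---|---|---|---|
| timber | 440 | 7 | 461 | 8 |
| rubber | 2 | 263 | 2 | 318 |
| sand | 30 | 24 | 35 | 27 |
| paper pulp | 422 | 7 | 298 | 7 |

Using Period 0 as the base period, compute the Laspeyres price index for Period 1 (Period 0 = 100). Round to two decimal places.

91.74

Laspeyres price index uses base-period quantities as weights.
ΣP(Period 1)·Q(Period 0) = 461×7 + 2×263 + 35×24 + 298×7 = 3227 + 526 + 840 + 2086 = 6679
ΣP(Period 0)·Q(Period 0) = 440×7 + 2×263 + 30×24 + 422×7 = 3080 + 526 + 720 + 2954 = 7280
Index = 6679 / 7280 × 100 = 91.7445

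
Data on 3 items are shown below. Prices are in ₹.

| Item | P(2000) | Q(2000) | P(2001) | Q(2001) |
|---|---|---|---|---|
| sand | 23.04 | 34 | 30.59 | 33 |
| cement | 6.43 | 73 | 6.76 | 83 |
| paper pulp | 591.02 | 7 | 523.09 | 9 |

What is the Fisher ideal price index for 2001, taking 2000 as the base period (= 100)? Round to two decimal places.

95.66

Laspeyres component (base-period weights):
ΣP(2001)Q(2000) = 30.59×34 + 6.76×73 + 523.09×7 = 1040.06 + 493.48 + 3661.63 = 5195.17
ΣP(2000)Q(2000) = 23.04×34 + 6.43×73 + 591.02×7 = 783.36 + 469.39 + 4137.14 = 5389.89
L = 5195.17 / 5389.89 × 100 = 96.3873
Paasche component (current-period weights):
ΣP(2001)Q(2001) = 30.59×33 + 6.76×83 + 523.09×9 = 1009.47 + 561.08 + 4707.81 = 6278.36
ΣP(2000)Q(2001) = 23.04×33 + 6.43×83 + 591.02×9 = 760.32 + 533.69 + 5319.18 = 6613.19
P = 6278.36 / 6613.19 × 100 = 94.9369
Fisher = √(L × P) = √(96.3873 × 94.9369) = 95.6594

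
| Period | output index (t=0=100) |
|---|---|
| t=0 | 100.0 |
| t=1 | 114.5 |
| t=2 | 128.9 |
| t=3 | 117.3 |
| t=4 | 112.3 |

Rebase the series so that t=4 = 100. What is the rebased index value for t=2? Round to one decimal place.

114.8

Rebased(t=2) = 128.9 / 112.3 × 100 = 114.7818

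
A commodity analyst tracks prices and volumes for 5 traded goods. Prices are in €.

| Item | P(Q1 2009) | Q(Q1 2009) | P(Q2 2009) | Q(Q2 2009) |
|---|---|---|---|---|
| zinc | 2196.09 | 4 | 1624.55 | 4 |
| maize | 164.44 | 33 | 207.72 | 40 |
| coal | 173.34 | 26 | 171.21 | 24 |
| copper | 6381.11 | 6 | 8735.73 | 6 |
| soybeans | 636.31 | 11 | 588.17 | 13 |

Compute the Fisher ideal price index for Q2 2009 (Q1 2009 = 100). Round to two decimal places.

119.67

Laspeyres component (base-period weights):
ΣP(Q2 2009)Q(Q1 2009) = 1624.55×4 + 207.72×33 + 171.21×26 + 8735.73×6 + 588.17×11 = 6498.2 + 6854.76 + 4451.46 + 52414.38 + 6469.87 = 76688.67
ΣP(Q1 2009)Q(Q1 2009) = 2196.09×4 + 164.44×33 + 173.34×26 + 6381.11×6 + 636.31×11 = 8784.36 + 5426.52 + 4506.84 + 38286.66 + 6999.41 = 64003.79
L = 76688.67 / 64003.79 × 100 = 119.8190
Paasche component (current-period weights):
ΣP(Q2 2009)Q(Q2 2009) = 1624.55×4 + 207.72×40 + 171.21×24 + 8735.73×6 + 588.17×13 = 6498.2 + 8308.8 + 4109.04 + 52414.38 + 7646.21 = 78976.63
ΣP(Q1 2009)Q(Q2 2009) = 2196.09×4 + 164.44×40 + 173.34×24 + 6381.11×6 + 636.31×13 = 8784.36 + 6577.6 + 4160.16 + 38286.66 + 8272.03 = 66080.81
P = 78976.63 / 66080.81 × 100 = 119.5152
Fisher = √(L × P) = √(119.8190 × 119.5152) = 119.6670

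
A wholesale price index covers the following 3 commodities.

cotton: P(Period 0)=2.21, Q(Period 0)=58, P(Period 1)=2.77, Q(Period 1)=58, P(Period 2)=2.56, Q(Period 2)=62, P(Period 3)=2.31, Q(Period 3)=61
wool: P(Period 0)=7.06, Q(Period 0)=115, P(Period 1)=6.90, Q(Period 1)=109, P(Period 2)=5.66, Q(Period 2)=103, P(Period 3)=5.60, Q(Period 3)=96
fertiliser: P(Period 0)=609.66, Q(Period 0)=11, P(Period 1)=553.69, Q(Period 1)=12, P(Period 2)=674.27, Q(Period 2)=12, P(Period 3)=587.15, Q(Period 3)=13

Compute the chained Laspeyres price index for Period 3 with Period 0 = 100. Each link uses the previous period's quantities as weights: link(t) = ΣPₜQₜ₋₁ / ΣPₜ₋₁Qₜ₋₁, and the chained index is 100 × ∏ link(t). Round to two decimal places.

94.93

Link Period 0→Period 1:
ΣP(Period 1)Q(Period 0) = 2.77×58 + 6.90×115 + 553.69×11 = 160.66 + 793.5 + 6090.59 = 7044.75
ΣP(Period 0)Q(Period 0) = 2.21×58 + 7.06×115 + 609.66×11 = 128.18 + 811.9 + 6706.26 = 7646.34
link = 7044.75/7646.34 = 0.921323
Link Period 1→Period 2:
ΣP(Period 2)Q(Period 1) = 2.56×58 + 5.66×109 + 674.27×12 = 148.48 + 616.94 + 8091.24 = 8856.66
ΣP(Period 1)Q(Period 1) = 2.77×58 + 6.90×109 + 553.69×12 = 160.66 + 752.1 + 6644.28 = 7557.04
link = 8856.66/7557.04 = 1.171975
Link Period 2→Period 3:
ΣP(Period 3)Q(Period 2) = 2.31×62 + 5.60×103 + 587.15×12 = 143.22 + 576.8 + 7045.8 = 7765.82
ΣP(Period 2)Q(Period 2) = 2.56×62 + 5.66×103 + 674.27×12 = 158.72 + 582.98 + 8091.24 = 8832.94
link = 7765.82/8832.94 = 0.879189
Chained index = 100 × 0.921323 × 1.171975 × 0.879189 = 94.9319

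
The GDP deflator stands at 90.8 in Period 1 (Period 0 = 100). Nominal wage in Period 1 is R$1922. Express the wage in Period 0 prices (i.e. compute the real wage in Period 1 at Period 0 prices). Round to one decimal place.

2116.7

Real = Nominal ÷ (Index/100) = 1922 ÷ (90.8/100)
     = 1922 ÷ 0.908 = 2116.7401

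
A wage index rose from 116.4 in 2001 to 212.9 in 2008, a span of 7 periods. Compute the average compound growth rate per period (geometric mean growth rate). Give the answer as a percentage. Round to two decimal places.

Growth factor = (212.9/116.4)^(1/7) = (1.829038)^(1/7) = 1.090085
Growth rate = 1.090085 − 1 = 0.090085 = 9.0085%

9.01%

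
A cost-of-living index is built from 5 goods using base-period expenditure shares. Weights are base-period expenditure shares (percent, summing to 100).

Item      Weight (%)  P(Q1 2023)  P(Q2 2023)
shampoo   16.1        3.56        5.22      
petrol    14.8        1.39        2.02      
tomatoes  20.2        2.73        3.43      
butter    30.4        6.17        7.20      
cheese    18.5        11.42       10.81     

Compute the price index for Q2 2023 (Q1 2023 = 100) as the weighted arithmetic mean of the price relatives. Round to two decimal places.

123.48

shampoo: 16.1 × (5.22/3.56) = 16.1 × 1.466292 = 23.6073
petrol: 14.8 × (2.02/1.39) = 14.8 × 1.453237 = 21.5079
tomatoes: 20.2 × (3.43/2.73) = 20.2 × 1.256410 = 25.3795
butter: 30.4 × (7.20/6.17) = 30.4 × 1.166937 = 35.4749
cheese: 18.5 × (10.81/11.42) = 18.5 × 0.946585 = 17.5118
Index = Σ wᵢ·(p₁ᵢ/p₀ᵢ) = 23.6073 + 21.5079 + 25.3795 + 35.4749 + 17.5118 = 123.4814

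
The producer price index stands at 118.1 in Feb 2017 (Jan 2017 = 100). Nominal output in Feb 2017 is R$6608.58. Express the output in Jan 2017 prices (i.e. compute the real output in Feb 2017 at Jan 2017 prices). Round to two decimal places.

5595.75

Real = Nominal ÷ (Index/100) = 6608.58 ÷ (118.1/100)
     = 6608.58 ÷ 1.181 = 5595.7494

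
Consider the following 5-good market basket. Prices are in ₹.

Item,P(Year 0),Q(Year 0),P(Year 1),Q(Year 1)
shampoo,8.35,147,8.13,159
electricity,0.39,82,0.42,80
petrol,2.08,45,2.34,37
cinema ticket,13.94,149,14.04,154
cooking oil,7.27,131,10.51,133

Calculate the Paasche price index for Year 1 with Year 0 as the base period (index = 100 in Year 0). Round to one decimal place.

Paasche price index uses current-period quantities as weights.
ΣP(Year 1)·Q(Year 1) = 8.13×159 + 0.42×80 + 2.34×37 + 14.04×154 + 10.51×133 = 1292.67 + 33.6 + 86.58 + 2162.16 + 1397.83 = 4972.84
ΣP(Year 0)·Q(Year 1) = 8.35×159 + 0.39×80 + 2.08×37 + 13.94×154 + 7.27×133 = 1327.65 + 31.2 + 76.96 + 2146.76 + 966.91 = 4549.48
Index = 4972.84 / 4549.48 × 100 = 109.3057

109.3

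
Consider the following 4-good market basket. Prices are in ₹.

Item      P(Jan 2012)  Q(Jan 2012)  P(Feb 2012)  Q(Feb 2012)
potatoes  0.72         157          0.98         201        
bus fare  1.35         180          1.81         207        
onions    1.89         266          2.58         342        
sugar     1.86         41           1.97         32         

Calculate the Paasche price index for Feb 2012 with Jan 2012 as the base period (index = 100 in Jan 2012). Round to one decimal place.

Paasche price index uses current-period quantities as weights.
ΣP(Feb 2012)·Q(Feb 2012) = 0.98×201 + 1.81×207 + 2.58×342 + 1.97×32 = 196.98 + 374.67 + 882.36 + 63.04 = 1517.05
ΣP(Jan 2012)·Q(Feb 2012) = 0.72×201 + 1.35×207 + 1.89×342 + 1.86×32 = 144.72 + 279.45 + 646.38 + 59.52 = 1130.07
Index = 1517.05 / 1130.07 × 100 = 134.2439

134.2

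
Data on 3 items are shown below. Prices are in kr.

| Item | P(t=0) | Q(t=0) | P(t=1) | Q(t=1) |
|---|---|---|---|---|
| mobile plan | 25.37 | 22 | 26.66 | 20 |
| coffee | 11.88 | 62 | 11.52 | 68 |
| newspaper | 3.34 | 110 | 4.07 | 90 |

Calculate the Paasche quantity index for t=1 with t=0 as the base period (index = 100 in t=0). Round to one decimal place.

Paasche quantity index uses current-period prices as weights.
ΣP(t=1)·Q(t=1) = 26.66×20 + 11.52×68 + 4.07×90 = 533.2 + 783.36 + 366.3 = 1682.86
ΣP(t=1)·Q(t=0) = 26.66×22 + 11.52×62 + 4.07×110 = 586.52 + 714.24 + 447.7 = 1748.46
Index = 1682.86 / 1748.46 × 100 = 96.2481

96.2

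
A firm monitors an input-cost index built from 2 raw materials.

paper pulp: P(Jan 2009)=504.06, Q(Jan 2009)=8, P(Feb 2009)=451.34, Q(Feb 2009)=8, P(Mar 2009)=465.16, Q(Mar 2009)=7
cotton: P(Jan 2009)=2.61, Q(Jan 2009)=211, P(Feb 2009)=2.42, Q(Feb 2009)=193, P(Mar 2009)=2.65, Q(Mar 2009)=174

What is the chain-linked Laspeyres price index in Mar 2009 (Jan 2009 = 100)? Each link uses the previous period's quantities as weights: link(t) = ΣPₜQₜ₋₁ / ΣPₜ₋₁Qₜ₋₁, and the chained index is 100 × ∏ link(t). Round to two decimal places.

Link Jan 2009→Feb 2009:
ΣP(Feb 2009)Q(Jan 2009) = 451.34×8 + 2.42×211 = 3610.72 + 510.62 = 4121.34
ΣP(Jan 2009)Q(Jan 2009) = 504.06×8 + 2.61×211 = 4032.48 + 550.71 = 4583.19
link = 4121.34/4583.19 = 0.899230
Link Feb 2009→Mar 2009:
ΣP(Mar 2009)Q(Feb 2009) = 465.16×8 + 2.65×193 = 3721.28 + 511.45 = 4232.73
ΣP(Feb 2009)Q(Feb 2009) = 451.34×8 + 2.42×193 = 3610.72 + 467.06 = 4077.78
link = 4232.73/4077.78 = 1.037999
Chained index = 100 × 0.899230 × 1.037999 = 93.3399

93.34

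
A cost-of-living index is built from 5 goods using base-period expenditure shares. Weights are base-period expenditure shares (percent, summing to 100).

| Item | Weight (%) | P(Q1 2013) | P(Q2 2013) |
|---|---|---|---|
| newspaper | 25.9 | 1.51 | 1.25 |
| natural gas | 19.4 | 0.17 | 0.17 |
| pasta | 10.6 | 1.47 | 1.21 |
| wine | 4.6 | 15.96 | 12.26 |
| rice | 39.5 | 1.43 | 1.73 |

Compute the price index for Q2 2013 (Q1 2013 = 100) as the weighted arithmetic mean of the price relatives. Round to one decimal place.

newspaper: 25.9 × (1.25/1.51) = 25.9 × 0.827815 = 21.4404
natural gas: 19.4 × (0.17/0.17) = 19.4 × 1.000000 = 19.4000
pasta: 10.6 × (1.21/1.47) = 10.6 × 0.823129 = 8.7252
wine: 4.6 × (12.26/15.96) = 4.6 × 0.768170 = 3.5336
rice: 39.5 × (1.73/1.43) = 39.5 × 1.209790 = 47.7867
Index = Σ wᵢ·(p₁ᵢ/p₀ᵢ) = 21.4404 + 19.4000 + 8.7252 + 3.5336 + 47.7867 = 100.8859

100.9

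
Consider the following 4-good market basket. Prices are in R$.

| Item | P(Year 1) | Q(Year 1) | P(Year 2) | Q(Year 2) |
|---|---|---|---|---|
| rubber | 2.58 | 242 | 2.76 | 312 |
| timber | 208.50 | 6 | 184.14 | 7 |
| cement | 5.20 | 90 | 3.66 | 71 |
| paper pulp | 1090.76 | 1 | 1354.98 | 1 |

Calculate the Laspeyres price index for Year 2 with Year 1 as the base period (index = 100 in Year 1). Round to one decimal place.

100.7

Laspeyres price index uses base-period quantities as weights.
ΣP(Year 2)·Q(Year 1) = 2.76×242 + 184.14×6 + 3.66×90 + 1354.98×1 = 667.92 + 1104.84 + 329.4 + 1354.98 = 3457.14
ΣP(Year 1)·Q(Year 1) = 2.58×242 + 208.50×6 + 5.20×90 + 1090.76×1 = 624.36 + 1251 + 468 + 1090.76 = 3434.12
Index = 3457.14 / 3434.12 × 100 = 100.6703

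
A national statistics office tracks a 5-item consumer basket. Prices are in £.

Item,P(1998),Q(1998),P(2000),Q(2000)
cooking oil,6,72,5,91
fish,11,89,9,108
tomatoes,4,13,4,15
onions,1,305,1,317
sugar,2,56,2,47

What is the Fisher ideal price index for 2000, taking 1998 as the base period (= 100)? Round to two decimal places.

Laspeyres component (base-period weights):
ΣP(2000)Q(1998) = 5×72 + 9×89 + 4×13 + 1×305 + 2×56 = 360 + 801 + 52 + 305 + 112 = 1630
ΣP(1998)Q(1998) = 6×72 + 11×89 + 4×13 + 1×305 + 2×56 = 432 + 979 + 52 + 305 + 112 = 1880
L = 1630 / 1880 × 100 = 86.7021
Paasche component (current-period weights):
ΣP(2000)Q(2000) = 5×91 + 9×108 + 4×15 + 1×317 + 2×47 = 455 + 972 + 60 + 317 + 94 = 1898
ΣP(1998)Q(2000) = 6×91 + 11×108 + 4×15 + 1×317 + 2×47 = 546 + 1188 + 60 + 317 + 94 = 2205
P = 1898 / 2205 × 100 = 86.0771
Fisher = √(L × P) = √(86.7021 × 86.0771) = 86.3890

86.39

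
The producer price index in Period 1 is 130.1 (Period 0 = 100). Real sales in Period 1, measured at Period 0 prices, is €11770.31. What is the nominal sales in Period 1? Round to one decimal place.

15313.2

Nominal = Real × (Index/100) = 11770.31 × (130.1/100)
        = 11770.31 × 1.301 = 15313.1733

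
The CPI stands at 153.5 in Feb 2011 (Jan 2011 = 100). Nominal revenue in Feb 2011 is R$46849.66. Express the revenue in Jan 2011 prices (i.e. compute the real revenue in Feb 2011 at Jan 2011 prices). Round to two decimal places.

30520.95

Real = Nominal ÷ (Index/100) = 46849.66 ÷ (153.5/100)
     = 46849.66 ÷ 1.535 = 30520.9511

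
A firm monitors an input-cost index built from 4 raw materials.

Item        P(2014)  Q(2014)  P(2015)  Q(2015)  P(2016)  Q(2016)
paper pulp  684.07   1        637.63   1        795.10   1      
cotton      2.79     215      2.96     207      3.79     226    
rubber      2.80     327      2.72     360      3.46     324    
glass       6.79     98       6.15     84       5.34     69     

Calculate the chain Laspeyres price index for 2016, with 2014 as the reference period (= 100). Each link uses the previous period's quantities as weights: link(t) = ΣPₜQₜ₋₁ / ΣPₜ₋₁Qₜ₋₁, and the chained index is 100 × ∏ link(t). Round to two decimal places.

Link 2014→2015:
ΣP(2015)Q(2014) = 637.63×1 + 2.96×215 + 2.72×327 + 6.15×98 = 637.63 + 636.4 + 889.44 + 602.7 = 2766.17
ΣP(2014)Q(2014) = 684.07×1 + 2.79×215 + 2.80×327 + 6.79×98 = 684.07 + 599.85 + 915.6 + 665.42 = 2864.94
link = 2766.17/2864.94 = 0.965525
Link 2015→2016:
ΣP(2016)Q(2015) = 795.10×1 + 3.79×207 + 3.46×360 + 5.34×84 = 795.1 + 784.53 + 1245.6 + 448.56 = 3273.79
ΣP(2015)Q(2015) = 637.63×1 + 2.96×207 + 2.72×360 + 6.15×84 = 637.63 + 612.72 + 979.2 + 516.6 = 2746.15
link = 3273.79/2746.15 = 1.192138
Chained index = 100 × 0.965525 × 1.192138 = 115.1039

115.10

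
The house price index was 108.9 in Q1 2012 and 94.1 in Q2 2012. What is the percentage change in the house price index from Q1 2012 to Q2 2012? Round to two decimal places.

Change = (94.1 − 108.9) / 108.9 × 100
       = -14.8 / 108.9 × 100 = -13.5904%

-13.59%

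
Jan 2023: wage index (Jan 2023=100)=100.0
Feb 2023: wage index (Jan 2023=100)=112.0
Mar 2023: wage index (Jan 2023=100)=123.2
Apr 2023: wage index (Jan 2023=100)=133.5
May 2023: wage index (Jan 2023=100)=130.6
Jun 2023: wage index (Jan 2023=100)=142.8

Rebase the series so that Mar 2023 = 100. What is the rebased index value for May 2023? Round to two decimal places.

106.01

Rebased(May 2023) = 130.6 / 123.2 × 100 = 106.0065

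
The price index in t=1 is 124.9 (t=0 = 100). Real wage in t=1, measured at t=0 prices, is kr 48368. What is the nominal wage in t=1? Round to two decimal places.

60411.63

Nominal = Real × (Index/100) = 48368 × (124.9/100)
        = 48368 × 1.249 = 60411.6320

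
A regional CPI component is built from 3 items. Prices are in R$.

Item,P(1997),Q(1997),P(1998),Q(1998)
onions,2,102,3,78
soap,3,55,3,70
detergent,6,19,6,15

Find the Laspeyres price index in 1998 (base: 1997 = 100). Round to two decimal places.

121.12

Laspeyres price index uses base-period quantities as weights.
ΣP(1998)·Q(1997) = 3×102 + 3×55 + 6×19 = 306 + 165 + 114 = 585
ΣP(1997)·Q(1997) = 2×102 + 3×55 + 6×19 = 204 + 165 + 114 = 483
Index = 585 / 483 × 100 = 121.1180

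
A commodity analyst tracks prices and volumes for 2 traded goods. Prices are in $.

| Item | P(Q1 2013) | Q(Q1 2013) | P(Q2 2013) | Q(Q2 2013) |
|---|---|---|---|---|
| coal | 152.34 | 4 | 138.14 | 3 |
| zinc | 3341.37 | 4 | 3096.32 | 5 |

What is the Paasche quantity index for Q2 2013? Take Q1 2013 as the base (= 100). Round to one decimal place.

122.9

Paasche quantity index uses current-period prices as weights.
ΣP(Q2 2013)·Q(Q2 2013) = 138.14×3 + 3096.32×5 = 414.42 + 15481.6 = 15896.02
ΣP(Q2 2013)·Q(Q1 2013) = 138.14×4 + 3096.32×4 = 552.56 + 12385.28 = 12937.84
Index = 15896.02 / 12937.84 × 100 = 122.8646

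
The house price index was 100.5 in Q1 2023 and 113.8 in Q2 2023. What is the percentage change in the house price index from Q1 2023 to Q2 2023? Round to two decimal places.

Change = (113.8 − 100.5) / 100.5 × 100
       = 13.3 / 100.5 × 100 = 13.2338%

13.23%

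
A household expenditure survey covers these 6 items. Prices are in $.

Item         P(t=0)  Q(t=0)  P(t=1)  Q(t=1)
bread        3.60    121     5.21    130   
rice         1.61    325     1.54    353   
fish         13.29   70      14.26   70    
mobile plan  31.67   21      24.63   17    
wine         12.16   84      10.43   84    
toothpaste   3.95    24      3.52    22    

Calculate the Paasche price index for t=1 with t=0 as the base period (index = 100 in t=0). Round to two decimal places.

Paasche price index uses current-period quantities as weights.
ΣP(t=1)·Q(t=1) = 5.21×130 + 1.54×353 + 14.26×70 + 24.63×17 + 10.43×84 + 3.52×22 = 677.3 + 543.62 + 998.2 + 418.71 + 876.12 + 77.44 = 3591.39
ΣP(t=0)·Q(t=1) = 3.60×130 + 1.61×353 + 13.29×70 + 31.67×17 + 12.16×84 + 3.95×22 = 468 + 568.33 + 930.3 + 538.39 + 1021.44 + 86.9 = 3613.36
Index = 3591.39 / 3613.36 × 100 = 99.3920

99.39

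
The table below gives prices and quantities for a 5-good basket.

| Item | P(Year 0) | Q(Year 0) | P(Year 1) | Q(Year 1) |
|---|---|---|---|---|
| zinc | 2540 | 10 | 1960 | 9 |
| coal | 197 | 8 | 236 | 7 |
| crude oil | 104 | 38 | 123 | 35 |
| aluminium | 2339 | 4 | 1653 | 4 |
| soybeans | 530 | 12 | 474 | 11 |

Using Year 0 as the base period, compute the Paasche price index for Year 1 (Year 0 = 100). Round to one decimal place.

Paasche price index uses current-period quantities as weights.
ΣP(Year 1)·Q(Year 1) = 1960×9 + 236×7 + 123×35 + 1653×4 + 474×11 = 17640 + 1652 + 4305 + 6612 + 5214 = 35423
ΣP(Year 0)·Q(Year 1) = 2540×9 + 197×7 + 104×35 + 2339×4 + 530×11 = 22860 + 1379 + 3640 + 9356 + 5830 = 43065
Index = 35423 / 43065 × 100 = 82.2547

82.3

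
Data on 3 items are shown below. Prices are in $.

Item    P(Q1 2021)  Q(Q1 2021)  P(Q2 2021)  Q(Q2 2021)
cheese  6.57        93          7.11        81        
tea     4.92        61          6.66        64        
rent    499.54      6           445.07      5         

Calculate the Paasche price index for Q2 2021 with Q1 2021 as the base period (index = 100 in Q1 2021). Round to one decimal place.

Paasche price index uses current-period quantities as weights.
ΣP(Q2 2021)·Q(Q2 2021) = 7.11×81 + 6.66×64 + 445.07×5 = 575.91 + 426.24 + 2225.35 = 3227.5
ΣP(Q1 2021)·Q(Q2 2021) = 6.57×81 + 4.92×64 + 499.54×5 = 532.17 + 314.88 + 2497.7 = 3344.75
Index = 3227.5 / 3344.75 × 100 = 96.4945

96.5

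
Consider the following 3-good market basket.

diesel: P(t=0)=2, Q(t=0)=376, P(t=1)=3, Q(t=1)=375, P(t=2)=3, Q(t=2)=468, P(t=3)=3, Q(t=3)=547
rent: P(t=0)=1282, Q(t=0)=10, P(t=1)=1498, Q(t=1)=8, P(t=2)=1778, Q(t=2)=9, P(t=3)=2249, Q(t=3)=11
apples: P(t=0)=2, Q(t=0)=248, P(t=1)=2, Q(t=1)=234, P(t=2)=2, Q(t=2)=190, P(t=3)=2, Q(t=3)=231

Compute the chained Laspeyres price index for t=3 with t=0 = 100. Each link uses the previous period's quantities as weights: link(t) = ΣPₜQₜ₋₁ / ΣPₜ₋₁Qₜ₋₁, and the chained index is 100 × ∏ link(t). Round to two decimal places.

170.27

Link t=0→t=1:
ΣP(t=1)Q(t=0) = 3×376 + 1498×10 + 2×248 = 1128 + 14980 + 496 = 16604
ΣP(t=0)Q(t=0) = 2×376 + 1282×10 + 2×248 = 752 + 12820 + 496 = 14068
link = 16604/14068 = 1.180267
Link t=1→t=2:
ΣP(t=2)Q(t=1) = 3×375 + 1778×8 + 2×234 = 1125 + 14224 + 468 = 15817
ΣP(t=1)Q(t=1) = 3×375 + 1498×8 + 2×234 = 1125 + 11984 + 468 = 13577
link = 15817/13577 = 1.164985
Link t=2→t=3:
ΣP(t=3)Q(t=2) = 3×468 + 2249×9 + 2×190 = 1404 + 20241 + 380 = 22025
ΣP(t=2)Q(t=2) = 3×468 + 1778×9 + 2×190 = 1404 + 16002 + 380 = 17786
link = 22025/17786 = 1.238334
Chained index = 100 × 1.180267 × 1.164985 × 1.238334 = 170.2701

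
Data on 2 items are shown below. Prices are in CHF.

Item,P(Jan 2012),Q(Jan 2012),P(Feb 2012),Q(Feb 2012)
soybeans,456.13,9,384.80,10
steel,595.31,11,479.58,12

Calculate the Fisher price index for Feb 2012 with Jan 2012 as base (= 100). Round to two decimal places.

Laspeyres component (base-period weights):
ΣP(Feb 2012)Q(Jan 2012) = 384.80×9 + 479.58×11 = 3463.2 + 5275.38 = 8738.58
ΣP(Jan 2012)Q(Jan 2012) = 456.13×9 + 595.31×11 = 4105.17 + 6548.41 = 10653.58
L = 8738.58 / 10653.58 × 100 = 82.0248
Paasche component (current-period weights):
ΣP(Feb 2012)Q(Feb 2012) = 384.80×10 + 479.58×12 = 3848 + 5754.96 = 9602.96
ΣP(Jan 2012)Q(Feb 2012) = 456.13×10 + 595.31×12 = 4561.3 + 7143.72 = 11705.02
P = 9602.96 / 11705.02 × 100 = 82.0414
Fisher = √(L × P) = √(82.0248 × 82.0414) = 82.0331

82.03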